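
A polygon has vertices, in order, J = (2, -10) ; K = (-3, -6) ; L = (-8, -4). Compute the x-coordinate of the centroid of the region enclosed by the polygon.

-3

Apply Gauss's area formula. First the cross-terms c_i = x_i·y_{i+1} − x_{i+1}·y_i:
  -42, -36, 88  ⇒  2A = 10, A = 5.
Then Σ (x_i + x_{i+1})·c_i = -90, so x̄ = -90 / (6·5) = -3.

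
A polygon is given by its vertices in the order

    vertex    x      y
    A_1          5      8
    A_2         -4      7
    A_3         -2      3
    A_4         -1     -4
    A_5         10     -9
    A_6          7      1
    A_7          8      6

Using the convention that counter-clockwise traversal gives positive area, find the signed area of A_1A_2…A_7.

Apply the shoelace formula: 2A = Σ (x_i·y_{i+1} − x_{i+1}·y_i), indices taken mod 7.
Σ = (67) + (2) + (11) + (49) + (73) + (34) + (34) = 270
Signed area = Σ/2 = 135 (positive ⇒ counter-clockwise traversal).

135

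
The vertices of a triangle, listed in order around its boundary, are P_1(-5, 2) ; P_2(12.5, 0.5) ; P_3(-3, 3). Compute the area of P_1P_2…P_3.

Apply the surveyor's formula: 2A = Σ (x_i·y_{i+1} − x_{i+1}·y_i), indices taken mod 3.
P_1→P_2: (-5)(0.5) − (12.5)(2) = -27.5
P_2→P_3: (12.5)(3) − (-3)(0.5) = 39
P_3→P_1: (-3)(2) − (-5)(3) = 9
Σ = 20.5
Area = |Σ|/2 = 10.25.

10.25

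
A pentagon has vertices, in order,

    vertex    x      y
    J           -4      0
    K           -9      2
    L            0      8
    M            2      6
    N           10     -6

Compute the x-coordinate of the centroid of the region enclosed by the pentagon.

0.5

Apply the surveyor's formula. First the cross-terms c_i = x_i·y_{i+1} − x_{i+1}·y_i:
  -8, -72, -16, -72, -24  ⇒  2A = -192, A = -96.
Then Σ (x_i + x_{i+1})·c_i = -288, so x̄ = -288 / (6·(-96)) = 0.5.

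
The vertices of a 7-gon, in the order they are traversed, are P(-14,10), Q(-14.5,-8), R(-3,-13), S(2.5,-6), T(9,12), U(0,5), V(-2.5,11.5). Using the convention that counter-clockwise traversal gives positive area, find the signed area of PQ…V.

Apply Gauss's area formula: 2A = Σ (x_i·y_{i+1} − x_{i+1}·y_i), indices taken mod 7.
Cross-terms: 257, 164.5, 50.5, 84, 45, 12.5, 136  ⇒  Σ = 749.5
Signed area = Σ/2 = 374.75 (positive ⇒ counter-clockwise traversal).

374.75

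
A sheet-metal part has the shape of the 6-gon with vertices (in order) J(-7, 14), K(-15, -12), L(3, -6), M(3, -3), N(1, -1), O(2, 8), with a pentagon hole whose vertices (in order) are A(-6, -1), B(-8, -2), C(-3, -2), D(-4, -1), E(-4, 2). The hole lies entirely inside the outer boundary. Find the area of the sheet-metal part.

Outer boundary:
Apply the surveyor's formula: 2A = Σ (x_i·y_{i+1} − x_{i+1}·y_i), indices taken mod 6.
Σ = (294) + (126) + (9) + (0) + (10) + (84) = 523
Area = |Σ|/2 = 261.5.
Hole:
Apply the shoelace (surveyor's) formula: 2A = Σ (x_i·y_{i+1} − x_{i+1}·y_i), indices taken mod 5.
Σ = (4) + (10) + (-5) + (-12) + (16) = 13
Area = |Σ|/2 = 6.5.
Net area = 261.5 − 6.5 = 255.

255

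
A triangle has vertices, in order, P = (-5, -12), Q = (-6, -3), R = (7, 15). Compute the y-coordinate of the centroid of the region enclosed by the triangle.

Apply the surveyor's formula. First the cross-terms c_i = x_i·y_{i+1} − x_{i+1}·y_i:
  -57, -69, -9  ⇒  2A = -135, A = -67.5.
Then Σ (y_i + y_{i+1})·c_i = 0, so ȳ = 0 / (6·(-67.5)) = 0.

0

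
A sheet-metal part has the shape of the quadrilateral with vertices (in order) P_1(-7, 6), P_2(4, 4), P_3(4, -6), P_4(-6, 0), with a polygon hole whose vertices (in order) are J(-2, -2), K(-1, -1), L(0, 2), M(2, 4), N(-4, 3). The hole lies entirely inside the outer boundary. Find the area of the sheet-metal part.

Outer boundary:
Apply the shoelace formula: 2A = Σ (x_i·y_{i+1} − x_{i+1}·y_i), indices taken mod 4.
Σ = (-52) + (-40) + (-36) + (-36) = -164
Area = |Σ|/2 = 82.
Hole:
Σ = (0) + (-2) + (-4) + (22) + (14) = 30
Area = |Σ|/2 = 15.
Net area = 82 − 15 = 67.

67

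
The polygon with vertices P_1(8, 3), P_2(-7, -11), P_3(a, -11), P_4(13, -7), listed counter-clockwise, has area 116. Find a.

-4

The doubled signed area Σ (x_i y_{i+1} − x_{i+1} y_i) is linear in a.
With a=0 it equals 248; the coefficient of a is 4 (from the two edges through P_3).
So 4·a + 248 = 2·116 = 232 ⇒ a = -4.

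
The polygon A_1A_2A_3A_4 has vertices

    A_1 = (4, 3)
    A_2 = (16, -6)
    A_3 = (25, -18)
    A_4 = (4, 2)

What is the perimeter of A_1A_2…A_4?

|A_1A_2| = √((12)² + (-9)²) = √225 = 15
|A_2A_3| = √((9)² + (-12)²) = √225 = 15
|A_3A_4| = √((-21)² + (20)²) = √841 = 29
|A_4A_1| = √((0)² + (1)²) = √1 = 1
Perimeter = 15 + 15 + 29 + 1 = 60.

60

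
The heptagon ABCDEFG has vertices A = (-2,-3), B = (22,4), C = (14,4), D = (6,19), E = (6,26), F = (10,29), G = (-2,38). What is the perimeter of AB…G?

|AB| = √((24)² + (7)²) = √625 = 25
|BC| = √((-8)² + (0)²) = √64 = 8
|CD| = √((-8)² + (15)²) = √289 = 17
|DE| = √((0)² + (7)²) = √49 = 7
|EF| = √((4)² + (3)²) = √25 = 5
|FG| = √((-12)² + (9)²) = √225 = 15
|GA| = √((0)² + (-41)²) = √1681 = 41
Perimeter = 25 + 8 + 17 + 7 + 5 + 15 + 41 = 118.

118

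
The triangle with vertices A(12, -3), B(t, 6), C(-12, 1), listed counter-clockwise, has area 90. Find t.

The doubled signed area Σ (x_i y_{i+1} − x_{i+1} y_i) is linear in t.
With t=0 it equals 168; the coefficient of t is 4 (from the two edges through B).
So 4·t + 168 = 2·90 = 180 ⇒ t = 3.

3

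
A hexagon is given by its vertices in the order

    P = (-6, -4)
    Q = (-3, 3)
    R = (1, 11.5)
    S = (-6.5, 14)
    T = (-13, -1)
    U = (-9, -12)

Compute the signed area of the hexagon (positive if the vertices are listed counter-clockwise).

160.375

Cross-terms: -30, -37.5, 88.75, 188.5, 147, -36  ⇒  Σ = 320.75
Signed area = Σ/2 = 160.375 (positive ⇒ counter-clockwise traversal).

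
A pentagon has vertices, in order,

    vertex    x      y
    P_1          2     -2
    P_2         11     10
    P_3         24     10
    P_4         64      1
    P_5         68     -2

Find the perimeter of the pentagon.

140

|P_1P_2| = √((9)² + (12)²) = √225 = 15
|P_2P_3| = √((13)² + (0)²) = √169 = 13
|P_3P_4| = √((40)² + (-9)²) = √1681 = 41
|P_4P_5| = √((4)² + (-3)²) = √25 = 5
|P_5P_1| = √((-66)² + (0)²) = √4356 = 66
Perimeter = 15 + 13 + 41 + 5 + 66 = 140.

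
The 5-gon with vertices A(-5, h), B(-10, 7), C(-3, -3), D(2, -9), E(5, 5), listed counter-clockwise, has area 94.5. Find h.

4

The doubled signed area Σ (x_i y_{i+1} − x_{i+1} y_i) is linear in h.
With h=0 it equals 129; the coefficient of h is 15 (from the two edges through A).
So 15·h + 129 = 2·94.5 = 189 ⇒ h = 4.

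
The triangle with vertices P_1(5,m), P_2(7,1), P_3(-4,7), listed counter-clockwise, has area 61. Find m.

-9

The doubled signed area Σ (x_i y_{i+1} − x_{i+1} y_i) is linear in m.
With m=0 it equals 23; the coefficient of m is -11 (from the two edges through P_1).
So -11·m + 23 = 2·61 = 122 ⇒ m = -9.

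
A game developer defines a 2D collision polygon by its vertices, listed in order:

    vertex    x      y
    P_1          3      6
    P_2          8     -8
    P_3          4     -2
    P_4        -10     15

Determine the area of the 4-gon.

60.5

Apply the shoelace (surveyor's) formula: 2A = Σ (x_i·y_{i+1} − x_{i+1}·y_i), indices taken mod 4.
P_1→P_2: (3)(-8) − (8)(6) = -72
P_2→P_3: (8)(-2) − (4)(-8) = 16
P_3→P_4: (4)(15) − (-10)(-2) = 40
P_4→P_1: (-10)(6) − (3)(15) = -105
Σ = -121
Area = |Σ|/2 = 60.5.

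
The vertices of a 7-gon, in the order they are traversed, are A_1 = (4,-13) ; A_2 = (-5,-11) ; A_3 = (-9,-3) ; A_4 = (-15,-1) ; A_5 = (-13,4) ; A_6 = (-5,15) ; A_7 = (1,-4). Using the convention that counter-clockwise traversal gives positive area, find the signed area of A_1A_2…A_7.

-234.5

Σ = (-109) + (-84) + (-36) + (-73) + (-175) + (5) + (3) = -469
Signed area = Σ/2 = -234.5 (negative ⇒ clockwise traversal).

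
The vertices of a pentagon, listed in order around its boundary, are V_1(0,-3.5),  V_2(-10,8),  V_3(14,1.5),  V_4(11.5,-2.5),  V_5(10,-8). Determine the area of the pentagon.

158.125

Apply Gauss's area formula: 2A = Σ (x_i·y_{i+1} − x_{i+1}·y_i), indices taken mod 5.
Cross-terms: -35, -127, -52.25, -67, -35  ⇒  Σ = -316.25
Area = |Σ|/2 = 158.125.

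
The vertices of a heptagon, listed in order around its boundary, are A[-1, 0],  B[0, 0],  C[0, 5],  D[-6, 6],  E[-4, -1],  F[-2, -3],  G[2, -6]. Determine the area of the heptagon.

41

Apply the shoelace formula: 2A = Σ (x_i·y_{i+1} − x_{i+1}·y_i), indices taken mod 7.
A→B: (-1)(0) − (0)(0) = 0
B→C: (0)(5) − (0)(0) = 0
C→D: (0)(6) − (-6)(5) = 30
D→E: (-6)(-1) − (-4)(6) = 30
E→F: (-4)(-3) − (-2)(-1) = 10
F→G: (-2)(-6) − (2)(-3) = 18
G→A: (2)(0) − (-1)(-6) = -6
Σ = 82
Area = |Σ|/2 = 41.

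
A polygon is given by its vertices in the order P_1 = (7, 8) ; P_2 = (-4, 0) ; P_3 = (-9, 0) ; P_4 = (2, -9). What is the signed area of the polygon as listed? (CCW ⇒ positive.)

96

Apply the surveyor's formula: 2A = Σ (x_i·y_{i+1} − x_{i+1}·y_i), indices taken mod 4.
P_1→P_2: (7)(0) − (-4)(8) = 32
P_2→P_3: (-4)(0) − (-9)(0) = 0
P_3→P_4: (-9)(-9) − (2)(0) = 81
P_4→P_1: (2)(8) − (7)(-9) = 79
Σ = 192
Signed area = Σ/2 = 96 (positive ⇒ counter-clockwise traversal).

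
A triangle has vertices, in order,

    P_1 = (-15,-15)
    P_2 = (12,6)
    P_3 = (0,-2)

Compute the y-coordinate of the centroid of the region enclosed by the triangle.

Apply the surveyor's formula. First the cross-terms c_i = x_i·y_{i+1} − x_{i+1}·y_i:
  90, -24, -30  ⇒  2A = 36, A = 18.
Then Σ (y_i + y_{i+1})·c_i = -396, so ȳ = -396 / (6·18) = -11/3.

-11/3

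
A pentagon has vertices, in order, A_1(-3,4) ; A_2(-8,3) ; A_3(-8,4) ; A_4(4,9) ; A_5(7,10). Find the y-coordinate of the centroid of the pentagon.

Apply the shoelace formula. First the cross-terms c_i = x_i·y_{i+1} − x_{i+1}·y_i:
  23, -8, -88, -23, 58  ⇒  2A = -38, A = -19.
Then Σ (y_i + y_{i+1})·c_i = -664, so ȳ = -664 / (6·(-19)) = 332/57.

332/57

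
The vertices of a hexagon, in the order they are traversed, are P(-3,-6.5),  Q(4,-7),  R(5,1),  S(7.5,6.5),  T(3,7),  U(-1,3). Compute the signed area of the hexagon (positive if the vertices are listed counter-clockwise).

Apply the surveyor's formula: 2A = Σ (x_i·y_{i+1} − x_{i+1}·y_i), indices taken mod 6.
Σ = (47) + (39) + (25) + (33) + (16) + (15.5) = 175.5
Signed area = Σ/2 = 87.75 (positive ⇒ counter-clockwise traversal).

87.75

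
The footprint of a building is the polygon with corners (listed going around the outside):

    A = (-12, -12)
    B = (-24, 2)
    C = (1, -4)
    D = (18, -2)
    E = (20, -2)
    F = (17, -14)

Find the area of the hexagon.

381

Σ = (-312) + (94) + (70) + (4) + (-246) + (-372) = -762
Area = |Σ|/2 = 381.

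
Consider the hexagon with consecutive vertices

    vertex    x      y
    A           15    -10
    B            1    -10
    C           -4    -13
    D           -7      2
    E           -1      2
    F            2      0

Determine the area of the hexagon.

Apply the surveyor's formula: 2A = Σ (x_i·y_{i+1} − x_{i+1}·y_i), indices taken mod 6.
Σ = (-140) + (-53) + (-99) + (-12) + (-4) + (-20) = -328
Area = |Σ|/2 = 164.

164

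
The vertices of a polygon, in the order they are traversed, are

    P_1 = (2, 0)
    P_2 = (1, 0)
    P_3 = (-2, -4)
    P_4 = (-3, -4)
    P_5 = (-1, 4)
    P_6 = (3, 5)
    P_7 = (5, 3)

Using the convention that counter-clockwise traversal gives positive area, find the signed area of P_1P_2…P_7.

Σ = (0) + (-4) + (-4) + (-16) + (-17) + (-16) + (-6) = -63
Signed area = Σ/2 = -31.5 (negative ⇒ clockwise traversal).

-31.5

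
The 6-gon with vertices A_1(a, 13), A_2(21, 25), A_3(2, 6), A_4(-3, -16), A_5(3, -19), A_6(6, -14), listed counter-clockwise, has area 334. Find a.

The doubled signed area Σ (x_i y_{i+1} − x_{i+1} y_i) is linear in a.
With a=0 it equals 44; the coefficient of a is 39 (from the two edges through A_1).
So 39·a + 44 = 2·334 = 668 ⇒ a = 16.

16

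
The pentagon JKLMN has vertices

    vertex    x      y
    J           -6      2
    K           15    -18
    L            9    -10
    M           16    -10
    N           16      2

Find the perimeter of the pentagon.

|JK| = √((21)² + (-20)²) = √841 = 29
|KL| = √((-6)² + (8)²) = √100 = 10
|LM| = √((7)² + (0)²) = √49 = 7
|MN| = √((0)² + (12)²) = √144 = 12
|NJ| = √((-22)² + (0)²) = √484 = 22
Perimeter = 29 + 10 + 7 + 12 + 22 = 80.

80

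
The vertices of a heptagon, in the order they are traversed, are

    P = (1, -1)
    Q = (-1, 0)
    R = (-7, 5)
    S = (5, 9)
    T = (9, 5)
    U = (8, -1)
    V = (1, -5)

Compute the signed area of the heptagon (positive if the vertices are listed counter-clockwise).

-117

Cross-terms: -1, -5, -88, -56, -49, -39, 4  ⇒  Σ = -234
Signed area = Σ/2 = -117 (negative ⇒ clockwise traversal).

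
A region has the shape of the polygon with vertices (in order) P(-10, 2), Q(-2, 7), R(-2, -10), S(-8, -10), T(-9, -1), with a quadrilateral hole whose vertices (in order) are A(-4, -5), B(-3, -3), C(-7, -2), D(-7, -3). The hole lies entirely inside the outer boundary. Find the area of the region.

Outer boundary:
Apply the shoelace (surveyor's) formula: 2A = Σ (x_i·y_{i+1} − x_{i+1}·y_i), indices taken mod 5.
Σ = (-66) + (34) + (-60) + (-82) + (-28) = -202
Area = |Σ|/2 = 101.
Hole:
Apply the shoelace (surveyor's) formula: 2A = Σ (x_i·y_{i+1} − x_{i+1}·y_i), indices taken mod 4.
A→B: (-4)(-3) − (-3)(-5) = -3
B→C: (-3)(-2) − (-7)(-3) = -15
C→D: (-7)(-3) − (-7)(-2) = 7
D→A: (-7)(-5) − (-4)(-3) = 23
Σ = 12
Area = |Σ|/2 = 6.
Net area = 101 − 6 = 95.

95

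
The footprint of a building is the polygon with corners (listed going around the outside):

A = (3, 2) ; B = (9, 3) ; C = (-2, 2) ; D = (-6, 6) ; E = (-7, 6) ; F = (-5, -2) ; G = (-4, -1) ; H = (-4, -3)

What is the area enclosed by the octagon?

35.5

Apply Gauss's area formula: 2A = Σ (x_i·y_{i+1} − x_{i+1}·y_i), indices taken mod 8.
Σ = (-9) + (24) + (0) + (6) + (44) + (-3) + (8) + (1) = 71
Area = |Σ|/2 = 35.5.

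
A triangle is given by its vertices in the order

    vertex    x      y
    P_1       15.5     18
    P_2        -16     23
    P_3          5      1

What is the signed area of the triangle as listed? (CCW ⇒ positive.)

Apply the surveyor's formula: 2A = Σ (x_i·y_{i+1} − x_{i+1}·y_i), indices taken mod 3.
P_1→P_2: (15.5)(23) − (-16)(18) = 644.5
P_2→P_3: (-16)(1) − (5)(23) = -131
P_3→P_1: (5)(18) − (15.5)(1) = 74.5
Σ = 588
Signed area = Σ/2 = 294 (positive ⇒ counter-clockwise traversal).

294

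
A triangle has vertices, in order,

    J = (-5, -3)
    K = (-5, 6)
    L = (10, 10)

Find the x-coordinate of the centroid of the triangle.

Apply the shoelace (surveyor's) formula. First the cross-terms c_i = x_i·y_{i+1} − x_{i+1}·y_i:
  -45, -110, 20  ⇒  2A = -135, A = -67.5.
Then Σ (x_i + x_{i+1})·c_i = 0, so x̄ = 0 / (6·(-67.5)) = 0.

0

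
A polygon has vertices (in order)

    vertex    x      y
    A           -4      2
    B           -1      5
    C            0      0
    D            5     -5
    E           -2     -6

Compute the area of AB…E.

Apply the shoelace formula: 2A = Σ (x_i·y_{i+1} − x_{i+1}·y_i), indices taken mod 5.
Σ = (-18) + (0) + (0) + (-40) + (-28) = -86
Area = |Σ|/2 = 43.

43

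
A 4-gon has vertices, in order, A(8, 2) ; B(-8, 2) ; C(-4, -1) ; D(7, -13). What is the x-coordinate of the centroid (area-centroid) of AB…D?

2.6

Apply the shoelace formula. First the cross-terms c_i = x_i·y_{i+1} − x_{i+1}·y_i:
  32, 16, 59, 118  ⇒  2A = 225, A = 112.5.
Then Σ (x_i + x_{i+1})·c_i = 1755, so x̄ = 1755 / (6·112.5) = 2.6.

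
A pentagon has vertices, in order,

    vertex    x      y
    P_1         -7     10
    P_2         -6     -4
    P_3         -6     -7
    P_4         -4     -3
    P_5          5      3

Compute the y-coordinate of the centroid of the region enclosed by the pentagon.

Apply Gauss's area formula. First the cross-terms c_i = x_i·y_{i+1} − x_{i+1}·y_i:
  88, 18, -10, 3, 71  ⇒  2A = 170, A = 85.
Then Σ (y_i + y_{i+1})·c_i = 1353, so ȳ = 1353 / (6·85) = 451/170.

451/170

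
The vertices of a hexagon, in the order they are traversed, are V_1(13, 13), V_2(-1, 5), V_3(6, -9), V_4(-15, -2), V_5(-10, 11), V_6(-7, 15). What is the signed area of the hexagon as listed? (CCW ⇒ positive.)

-317

Apply the shoelace (surveyor's) formula: 2A = Σ (x_i·y_{i+1} − x_{i+1}·y_i), indices taken mod 6.
Σ = (78) + (-21) + (-147) + (-185) + (-73) + (-286) = -634
Signed area = Σ/2 = -317 (negative ⇒ clockwise traversal).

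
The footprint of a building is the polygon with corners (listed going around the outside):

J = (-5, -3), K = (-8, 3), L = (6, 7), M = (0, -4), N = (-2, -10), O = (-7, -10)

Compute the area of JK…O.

Apply the surveyor's formula: 2A = Σ (x_i·y_{i+1} − x_{i+1}·y_i), indices taken mod 6.
J→K: (-5)(3) − (-8)(-3) = -39
K→L: (-8)(7) − (6)(3) = -74
L→M: (6)(-4) − (0)(7) = -24
M→N: (0)(-10) − (-2)(-4) = -8
N→O: (-2)(-10) − (-7)(-10) = -50
O→J: (-7)(-3) − (-5)(-10) = -29
Σ = -224
Area = |Σ|/2 = 112.

112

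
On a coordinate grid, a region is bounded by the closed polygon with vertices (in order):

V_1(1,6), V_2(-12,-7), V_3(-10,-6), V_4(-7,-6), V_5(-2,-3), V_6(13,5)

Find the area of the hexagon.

Apply the shoelace (surveyor's) formula: 2A = Σ (x_i·y_{i+1} − x_{i+1}·y_i), indices taken mod 6.
Cross-terms: 65, 2, 18, 9, 29, 73  ⇒  Σ = 196
Area = |Σ|/2 = 98.

98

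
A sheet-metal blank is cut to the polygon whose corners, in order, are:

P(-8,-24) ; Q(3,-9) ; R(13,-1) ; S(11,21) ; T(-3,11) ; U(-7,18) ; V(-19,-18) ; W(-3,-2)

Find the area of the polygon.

Apply the shoelace formula: 2A = Σ (x_i·y_{i+1} − x_{i+1}·y_i), indices taken mod 8.
Cross-terms: 144, 114, 284, 184, 23, 468, -16, 56  ⇒  Σ = 1257
Area = |Σ|/2 = 628.5.

628.5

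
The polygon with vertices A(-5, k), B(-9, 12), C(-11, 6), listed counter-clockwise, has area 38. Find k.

Write out the shoelace sum; only the two edges meeting at A involve k:
2·Area = [((-11)·k − (-5)·6) + ((-5)·12 − (-9)·k)] + 78
       = -2·k + 48 = 76
⇒ k = -14.

-14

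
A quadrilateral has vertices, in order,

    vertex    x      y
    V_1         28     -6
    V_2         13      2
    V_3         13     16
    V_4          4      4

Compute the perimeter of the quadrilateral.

72

|V_1V_2| = √((-15)² + (8)²) = √289 = 17
|V_2V_3| = √((0)² + (14)²) = √196 = 14
|V_3V_4| = √((-9)² + (-12)²) = √225 = 15
|V_4V_1| = √((24)² + (-10)²) = √676 = 26
Perimeter = 17 + 14 + 15 + 26 = 72.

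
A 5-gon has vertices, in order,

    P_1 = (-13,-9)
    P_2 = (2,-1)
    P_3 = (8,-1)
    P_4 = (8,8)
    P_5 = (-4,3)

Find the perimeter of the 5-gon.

|P_1P_2| = √((15)² + (8)²) = √289 = 17
|P_2P_3| = √((6)² + (0)²) = √36 = 6
|P_3P_4| = √((0)² + (9)²) = √81 = 9
|P_4P_5| = √((-12)² + (-5)²) = √169 = 13
|P_5P_1| = √((-9)² + (-12)²) = √225 = 15
Perimeter = 17 + 6 + 9 + 13 + 15 = 60.

60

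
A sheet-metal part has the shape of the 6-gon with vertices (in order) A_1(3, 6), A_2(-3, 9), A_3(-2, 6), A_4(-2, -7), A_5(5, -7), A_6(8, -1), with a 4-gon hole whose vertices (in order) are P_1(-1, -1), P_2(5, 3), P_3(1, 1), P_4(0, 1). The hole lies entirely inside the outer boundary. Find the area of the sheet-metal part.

Outer boundary:
Cross-terms: 45, 0, 26, 49, 51, 51  ⇒  Σ = 222
Area = |Σ|/2 = 111.
Hole:
Apply the shoelace (surveyor's) formula: 2A = Σ (x_i·y_{i+1} − x_{i+1}·y_i), indices taken mod 4.
P_1→P_2: (-1)(3) − (5)(-1) = 2
P_2→P_3: (5)(1) − (1)(3) = 2
P_3→P_4: (1)(1) − (0)(1) = 1
P_4→P_1: (0)(-1) − (-1)(1) = 1
Σ = 6
Area = |Σ|/2 = 3.
Net area = 111 − 3 = 108.

108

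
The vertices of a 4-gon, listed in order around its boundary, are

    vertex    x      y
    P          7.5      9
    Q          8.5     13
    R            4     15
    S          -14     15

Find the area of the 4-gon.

Apply the surveyor's formula: 2A = Σ (x_i·y_{i+1} − x_{i+1}·y_i), indices taken mod 4.
Cross-terms: 21, 75.5, 270, -238.5  ⇒  Σ = 128
Area = |Σ|/2 = 64.

64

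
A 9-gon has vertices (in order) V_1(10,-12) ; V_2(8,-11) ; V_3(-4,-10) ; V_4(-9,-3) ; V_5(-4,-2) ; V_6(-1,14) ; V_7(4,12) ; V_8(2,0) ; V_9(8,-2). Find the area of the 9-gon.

Apply Gauss's area formula: 2A = Σ (x_i·y_{i+1} − x_{i+1}·y_i), indices taken mod 9.
Σ = (-14) + (-124) + (-78) + (6) + (-58) + (-68) + (-24) + (-4) + (-76) = -440
Area = |Σ|/2 = 220.

220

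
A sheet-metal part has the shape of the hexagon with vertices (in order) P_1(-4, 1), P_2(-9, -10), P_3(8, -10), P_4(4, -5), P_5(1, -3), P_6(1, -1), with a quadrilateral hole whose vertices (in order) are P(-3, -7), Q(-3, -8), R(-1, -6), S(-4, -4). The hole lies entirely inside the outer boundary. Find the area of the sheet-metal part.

Outer boundary:
P_1→P_2: (-4)(-10) − (-9)(1) = 49
P_2→P_3: (-9)(-10) − (8)(-10) = 170
P_3→P_4: (8)(-5) − (4)(-10) = 0
P_4→P_5: (4)(-3) − (1)(-5) = -7
P_5→P_6: (1)(-1) − (1)(-3) = 2
P_6→P_1: (1)(1) − (-4)(-1) = -3
Σ = 211
Area = |Σ|/2 = 105.5.
Hole:
Cross-terms: 3, 10, -20, 16  ⇒  Σ = 9
Area = |Σ|/2 = 4.5.
Net area = 105.5 − 4.5 = 101.

101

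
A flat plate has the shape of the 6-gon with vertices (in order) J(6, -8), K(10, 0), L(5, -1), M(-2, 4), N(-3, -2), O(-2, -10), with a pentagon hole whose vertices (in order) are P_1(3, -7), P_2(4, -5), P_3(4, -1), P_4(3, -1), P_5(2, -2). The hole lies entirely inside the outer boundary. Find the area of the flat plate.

95

Outer boundary:
Apply Gauss's area formula: 2A = Σ (x_i·y_{i+1} − x_{i+1}·y_i), indices taken mod 6.
J→K: (6)(0) − (10)(-8) = 80
K→L: (10)(-1) − (5)(0) = -10
L→M: (5)(4) − (-2)(-1) = 18
M→N: (-2)(-2) − (-3)(4) = 16
N→O: (-3)(-10) − (-2)(-2) = 26
O→J: (-2)(-8) − (6)(-10) = 76
Σ = 206
Area = |Σ|/2 = 103.
Hole:
P_1→P_2: (3)(-5) − (4)(-7) = 13
P_2→P_3: (4)(-1) − (4)(-5) = 16
P_3→P_4: (4)(-1) − (3)(-1) = -1
P_4→P_5: (3)(-2) − (2)(-1) = -4
P_5→P_1: (2)(-7) − (3)(-2) = -8
Σ = 16
Area = |Σ|/2 = 8.
Net area = 103 − 8 = 95.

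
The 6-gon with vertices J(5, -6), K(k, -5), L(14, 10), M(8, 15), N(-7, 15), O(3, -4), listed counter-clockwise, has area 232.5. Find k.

5

The doubled signed area Σ (x_i y_{i+1} − x_{i+1} y_i) is linear in k.
With k=0 it equals 385; the coefficient of k is 16 (from the two edges through K).
So 16·k + 385 = 2·232.5 = 465 ⇒ k = 5.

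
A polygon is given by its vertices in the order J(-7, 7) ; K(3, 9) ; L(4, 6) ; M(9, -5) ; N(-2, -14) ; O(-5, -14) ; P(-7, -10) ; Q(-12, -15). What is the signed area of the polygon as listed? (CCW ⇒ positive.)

Apply Gauss's area formula: 2A = Σ (x_i·y_{i+1} − x_{i+1}·y_i), indices taken mod 8.
Σ = (-84) + (-18) + (-74) + (-136) + (-42) + (-48) + (-15) + (-189) = -606
Signed area = Σ/2 = -303 (negative ⇒ clockwise traversal).

-303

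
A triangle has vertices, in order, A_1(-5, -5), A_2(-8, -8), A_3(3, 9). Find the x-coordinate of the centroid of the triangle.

-10/3

Apply the surveyor's formula. First the cross-terms c_i = x_i·y_{i+1} − x_{i+1}·y_i:
  0, -48, 30  ⇒  2A = -18, A = -9.
Then Σ (x_i + x_{i+1})·c_i = 180, so x̄ = 180 / (6·(-9)) = -10/3.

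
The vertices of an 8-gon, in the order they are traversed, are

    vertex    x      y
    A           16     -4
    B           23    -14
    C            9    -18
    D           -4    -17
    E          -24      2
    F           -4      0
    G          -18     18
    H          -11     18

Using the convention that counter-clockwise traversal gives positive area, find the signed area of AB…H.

Cross-terms: -132, -288, -225, -416, 8, -72, -126, -244  ⇒  Σ = -1495
Signed area = Σ/2 = -747.5 (negative ⇒ clockwise traversal).

-747.5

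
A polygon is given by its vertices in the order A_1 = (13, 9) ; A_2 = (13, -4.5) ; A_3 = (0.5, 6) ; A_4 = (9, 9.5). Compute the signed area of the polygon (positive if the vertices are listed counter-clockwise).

-93.5

Apply the shoelace (surveyor's) formula: 2A = Σ (x_i·y_{i+1} − x_{i+1}·y_i), indices taken mod 4.
Cross-terms: -175.5, 80.25, -49.25, -42.5  ⇒  Σ = -187
Signed area = Σ/2 = -93.5 (negative ⇒ clockwise traversal).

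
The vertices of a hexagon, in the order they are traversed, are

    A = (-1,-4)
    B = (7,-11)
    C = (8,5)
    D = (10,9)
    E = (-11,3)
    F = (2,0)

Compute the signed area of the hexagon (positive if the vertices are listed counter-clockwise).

149.5

Apply Gauss's area formula: 2A = Σ (x_i·y_{i+1} − x_{i+1}·y_i), indices taken mod 6.
Cross-terms: 39, 123, 22, 129, -6, -8  ⇒  Σ = 299
Signed area = Σ/2 = 149.5 (positive ⇒ counter-clockwise traversal).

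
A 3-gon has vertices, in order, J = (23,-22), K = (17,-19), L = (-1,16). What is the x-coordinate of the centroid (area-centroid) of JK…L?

13

Apply the shoelace formula. First the cross-terms c_i = x_i·y_{i+1} − x_{i+1}·y_i:
  -63, 253, -346  ⇒  2A = -156, A = -78.
Then Σ (x_i + x_{i+1})·c_i = -6084, so x̄ = -6084 / (6·(-78)) = 13.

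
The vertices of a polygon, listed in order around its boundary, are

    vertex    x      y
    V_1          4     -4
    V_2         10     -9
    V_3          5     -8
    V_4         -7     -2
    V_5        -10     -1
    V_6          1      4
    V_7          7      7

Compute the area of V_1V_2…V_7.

Cross-terms: 4, -35, -66, -13, -39, -21, -56  ⇒  Σ = -226
Area = |Σ|/2 = 113.

113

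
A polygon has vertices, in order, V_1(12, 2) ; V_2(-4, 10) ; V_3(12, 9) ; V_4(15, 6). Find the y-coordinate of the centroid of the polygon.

129/19

Apply the shoelace (surveyor's) formula. First the cross-terms c_i = x_i·y_{i+1} − x_{i+1}·y_i:
  128, -156, -63, -42  ⇒  2A = -133, A = -66.5.
Then Σ (y_i + y_{i+1})·c_i = -2709, so ȳ = -2709 / (6·(-66.5)) = 129/19.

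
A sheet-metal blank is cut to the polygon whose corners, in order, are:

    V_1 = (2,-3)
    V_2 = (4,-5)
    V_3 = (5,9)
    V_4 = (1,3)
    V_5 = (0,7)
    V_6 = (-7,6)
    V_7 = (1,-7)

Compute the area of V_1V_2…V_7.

89.5

Apply the surveyor's formula: 2A = Σ (x_i·y_{i+1} − x_{i+1}·y_i), indices taken mod 7.
Cross-terms: 2, 61, 6, 7, 49, 43, 11  ⇒  Σ = 179
Area = |Σ|/2 = 89.5.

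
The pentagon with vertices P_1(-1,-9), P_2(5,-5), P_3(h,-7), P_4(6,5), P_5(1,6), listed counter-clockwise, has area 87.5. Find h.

The doubled signed area Σ (x_i y_{i+1} − x_{i+1} y_i) is linear in h.
With h=0 it equals 85; the coefficient of h is 10 (from the two edges through P_3).
So 10·h + 85 = 2·87.5 = 175 ⇒ h = 9.

9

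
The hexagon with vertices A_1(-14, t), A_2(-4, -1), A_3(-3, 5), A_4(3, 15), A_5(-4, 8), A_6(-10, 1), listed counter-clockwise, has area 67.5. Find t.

The doubled signed area Σ (x_i y_{i+1} − x_{i+1} y_i) is linear in t.
With t=0 it equals 105; the coefficient of t is -6 (from the two edges through A_1).
So -6·t + 105 = 2·67.5 = 135 ⇒ t = -5.

-5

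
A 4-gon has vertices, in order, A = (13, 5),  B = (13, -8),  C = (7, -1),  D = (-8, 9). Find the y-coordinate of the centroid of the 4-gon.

Apply the shoelace formula. First the cross-terms c_i = x_i·y_{i+1} − x_{i+1}·y_i:
  -169, 43, 55, -157  ⇒  2A = -228, A = -114.
Then Σ (y_i + y_{i+1})·c_i = -1638, so ȳ = -1638 / (6·(-114)) = 91/38.

91/38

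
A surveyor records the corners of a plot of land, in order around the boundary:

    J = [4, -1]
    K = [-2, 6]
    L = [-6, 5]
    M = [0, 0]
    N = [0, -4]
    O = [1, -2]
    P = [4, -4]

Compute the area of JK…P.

34

Apply the shoelace formula: 2A = Σ (x_i·y_{i+1} − x_{i+1}·y_i), indices taken mod 7.
J→K: (4)(6) − (-2)(-1) = 22
K→L: (-2)(5) − (-6)(6) = 26
L→M: (-6)(0) − (0)(5) = 0
M→N: (0)(-4) − (0)(0) = 0
N→O: (0)(-2) − (1)(-4) = 4
O→P: (1)(-4) − (4)(-2) = 4
P→J: (4)(-1) − (4)(-4) = 12
Σ = 68
Area = |Σ|/2 = 34.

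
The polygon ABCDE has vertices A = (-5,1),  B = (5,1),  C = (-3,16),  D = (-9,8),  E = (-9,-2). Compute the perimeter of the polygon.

52

|AB| = √((10)² + (0)²) = √100 = 10
|BC| = √((-8)² + (15)²) = √289 = 17
|CD| = √((-6)² + (-8)²) = √100 = 10
|DE| = √((0)² + (-10)²) = √100 = 10
|EA| = √((4)² + (3)²) = √25 = 5
Perimeter = 10 + 17 + 10 + 10 + 5 = 52.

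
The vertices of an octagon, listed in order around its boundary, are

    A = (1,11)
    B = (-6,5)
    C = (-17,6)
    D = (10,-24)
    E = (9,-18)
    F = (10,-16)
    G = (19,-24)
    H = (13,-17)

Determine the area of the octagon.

A→B: (1)(5) − (-6)(11) = 71
B→C: (-6)(6) − (-17)(5) = 49
C→D: (-17)(-24) − (10)(6) = 348
D→E: (10)(-18) − (9)(-24) = 36
E→F: (9)(-16) − (10)(-18) = 36
F→G: (10)(-24) − (19)(-16) = 64
G→H: (19)(-17) − (13)(-24) = -11
H→A: (13)(11) − (1)(-17) = 160
Σ = 753
Area = |Σ|/2 = 376.5.

376.5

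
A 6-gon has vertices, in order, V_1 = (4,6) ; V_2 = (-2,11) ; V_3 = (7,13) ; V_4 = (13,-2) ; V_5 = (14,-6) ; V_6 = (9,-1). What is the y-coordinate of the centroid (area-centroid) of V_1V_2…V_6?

1041/182

Apply Gauss's area formula. First the cross-terms c_i = x_i·y_{i+1} − x_{i+1}·y_i:
  56, -103, -183, -50, 40, 58  ⇒  2A = -182, A = -91.
Then Σ (y_i + y_{i+1})·c_i = -3123, so ȳ = -3123 / (6·(-91)) = 1041/182.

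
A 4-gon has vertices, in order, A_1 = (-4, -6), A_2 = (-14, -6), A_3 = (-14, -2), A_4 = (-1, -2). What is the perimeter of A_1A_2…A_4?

32

|A_1A_2| = √((-10)² + (0)²) = √100 = 10
|A_2A_3| = √((0)² + (4)²) = √16 = 4
|A_3A_4| = √((13)² + (0)²) = √169 = 13
|A_4A_1| = √((-3)² + (-4)²) = √25 = 5
Perimeter = 10 + 4 + 13 + 5 = 32.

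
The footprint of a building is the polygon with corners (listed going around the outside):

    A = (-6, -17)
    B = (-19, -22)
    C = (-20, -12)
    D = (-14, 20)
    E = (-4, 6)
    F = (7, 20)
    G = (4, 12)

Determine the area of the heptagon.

544.5

Apply Gauss's area formula: 2A = Σ (x_i·y_{i+1} − x_{i+1}·y_i), indices taken mod 7.
Cross-terms: -191, -212, -568, -4, -122, 4, 4  ⇒  Σ = -1089
Area = |Σ|/2 = 544.5.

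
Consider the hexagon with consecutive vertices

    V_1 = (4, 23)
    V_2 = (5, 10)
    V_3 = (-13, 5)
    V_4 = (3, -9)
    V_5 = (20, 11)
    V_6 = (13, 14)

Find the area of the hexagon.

Σ = (-75) + (155) + (102) + (213) + (137) + (243) = 775
Area = |Σ|/2 = 387.5.

387.5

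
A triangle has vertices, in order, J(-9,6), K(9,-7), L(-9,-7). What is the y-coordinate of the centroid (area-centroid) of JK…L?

Apply Gauss's area formula. First the cross-terms c_i = x_i·y_{i+1} − x_{i+1}·y_i:
  9, -126, -117  ⇒  2A = -234, A = -117.
Then Σ (y_i + y_{i+1})·c_i = 1872, so ȳ = 1872 / (6·(-117)) = -8/3.

-8/3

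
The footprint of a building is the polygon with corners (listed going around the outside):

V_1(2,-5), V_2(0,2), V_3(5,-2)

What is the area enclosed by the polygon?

Apply the surveyor's formula: 2A = Σ (x_i·y_{i+1} − x_{i+1}·y_i), indices taken mod 3.
Σ = (4) + (-10) + (-21) = -27
Area = |Σ|/2 = 13.5.

13.5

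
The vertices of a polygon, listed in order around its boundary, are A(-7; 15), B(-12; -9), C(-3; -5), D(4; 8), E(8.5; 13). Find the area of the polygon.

237.25

Apply the shoelace (surveyor's) formula: 2A = Σ (x_i·y_{i+1} − x_{i+1}·y_i), indices taken mod 5.
Σ = (243) + (33) + (-4) + (-16) + (218.5) = 474.5
Area = |Σ|/2 = 237.25.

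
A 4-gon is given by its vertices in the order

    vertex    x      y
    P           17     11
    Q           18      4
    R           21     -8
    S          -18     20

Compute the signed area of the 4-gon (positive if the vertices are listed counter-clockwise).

Apply the shoelace (surveyor's) formula: 2A = Σ (x_i·y_{i+1} − x_{i+1}·y_i), indices taken mod 4.
Σ = (-130) + (-228) + (276) + (-538) = -620
Signed area = Σ/2 = -310 (negative ⇒ clockwise traversal).

-310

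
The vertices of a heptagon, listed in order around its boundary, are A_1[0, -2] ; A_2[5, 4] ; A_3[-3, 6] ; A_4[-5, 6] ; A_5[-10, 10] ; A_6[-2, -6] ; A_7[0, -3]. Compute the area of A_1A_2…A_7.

80

Σ = (10) + (42) + (12) + (10) + (80) + (6) + (0) = 160
Area = |Σ|/2 = 80.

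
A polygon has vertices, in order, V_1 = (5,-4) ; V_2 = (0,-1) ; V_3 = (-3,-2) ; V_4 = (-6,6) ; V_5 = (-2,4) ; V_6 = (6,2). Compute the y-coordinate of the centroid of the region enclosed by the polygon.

51/56

Apply the surveyor's formula. First the cross-terms c_i = x_i·y_{i+1} − x_{i+1}·y_i:
  -5, -3, -30, -12, -28, -34  ⇒  2A = -112, A = -56.
Then Σ (y_i + y_{i+1})·c_i = -306, so ȳ = -306 / (6·(-56)) = 51/56.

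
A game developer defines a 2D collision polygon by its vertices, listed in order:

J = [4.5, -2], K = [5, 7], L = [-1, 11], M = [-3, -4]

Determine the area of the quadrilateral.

82.25

Apply Gauss's area formula: 2A = Σ (x_i·y_{i+1} − x_{i+1}·y_i), indices taken mod 4.
J→K: (4.5)(7) − (5)(-2) = 41.5
K→L: (5)(11) − (-1)(7) = 62
L→M: (-1)(-4) − (-3)(11) = 37
M→J: (-3)(-2) − (4.5)(-4) = 24
Σ = 164.5
Area = |Σ|/2 = 82.25.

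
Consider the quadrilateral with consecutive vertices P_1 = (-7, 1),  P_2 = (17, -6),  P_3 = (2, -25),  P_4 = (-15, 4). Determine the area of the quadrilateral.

371

Apply the shoelace formula: 2A = Σ (x_i·y_{i+1} − x_{i+1}·y_i), indices taken mod 4.
Σ = (25) + (-413) + (-367) + (13) = -742
Area = |Σ|/2 = 371.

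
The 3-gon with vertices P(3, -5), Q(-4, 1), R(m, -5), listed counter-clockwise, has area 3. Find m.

Write out the shoelace sum; only the two edges meeting at R involve m:
2·Area = [((-4)·(-5) − m·1) + (m·(-5) − 3·(-5))] + -17
       = -6·m + 18 = 6
⇒ m = 2.

2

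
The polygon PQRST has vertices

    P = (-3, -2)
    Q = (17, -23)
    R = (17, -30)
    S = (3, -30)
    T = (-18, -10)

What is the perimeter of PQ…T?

|PQ| = √((20)² + (-21)²) = √841 = 29
|QR| = √((0)² + (-7)²) = √49 = 7
|RS| = √((-14)² + (0)²) = √196 = 14
|ST| = √((-21)² + (20)²) = √841 = 29
|TP| = √((15)² + (8)²) = √289 = 17
Perimeter = 29 + 7 + 14 + 29 + 17 = 96.

96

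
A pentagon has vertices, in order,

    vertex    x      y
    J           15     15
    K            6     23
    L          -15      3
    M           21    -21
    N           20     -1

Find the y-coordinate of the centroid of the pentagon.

71/33

Apply the shoelace formula. First the cross-terms c_i = x_i·y_{i+1} − x_{i+1}·y_i:
  255, 363, 252, 399, 315  ⇒  2A = 1584, A = 792.
Then Σ (y_i + y_{i+1})·c_i = 10224, so ȳ = 10224 / (6·792) = 71/33.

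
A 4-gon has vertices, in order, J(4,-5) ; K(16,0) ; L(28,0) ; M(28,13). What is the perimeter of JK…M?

68

|JK| = √((12)² + (5)²) = √169 = 13
|KL| = √((12)² + (0)²) = √144 = 12
|LM| = √((0)² + (13)²) = √169 = 13
|MJ| = √((-24)² + (-18)²) = √900 = 30
Perimeter = 13 + 12 + 13 + 30 = 68.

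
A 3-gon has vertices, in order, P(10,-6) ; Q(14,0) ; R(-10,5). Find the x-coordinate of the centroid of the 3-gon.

14/3

Apply Gauss's area formula. First the cross-terms c_i = x_i·y_{i+1} − x_{i+1}·y_i:
  84, 70, 10  ⇒  2A = 164, A = 82.
Then Σ (x_i + x_{i+1})·c_i = 2296, so x̄ = 2296 / (6·82) = 14/3.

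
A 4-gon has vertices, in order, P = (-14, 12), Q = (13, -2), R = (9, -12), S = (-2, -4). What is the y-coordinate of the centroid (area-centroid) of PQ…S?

Apply the surveyor's formula. First the cross-terms c_i = x_i·y_{i+1} − x_{i+1}·y_i:
  -128, -138, -60, -80  ⇒  2A = -406, A = -203.
Then Σ (y_i + y_{i+1})·c_i = 972, so ȳ = 972 / (6·(-203)) = -162/203.

-162/203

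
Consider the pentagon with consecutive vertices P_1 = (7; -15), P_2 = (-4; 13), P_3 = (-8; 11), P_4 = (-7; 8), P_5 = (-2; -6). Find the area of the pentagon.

Apply the shoelace (surveyor's) formula: 2A = Σ (x_i·y_{i+1} − x_{i+1}·y_i), indices taken mod 5.
Σ = (31) + (60) + (13) + (58) + (72) = 234
Area = |Σ|/2 = 117.

117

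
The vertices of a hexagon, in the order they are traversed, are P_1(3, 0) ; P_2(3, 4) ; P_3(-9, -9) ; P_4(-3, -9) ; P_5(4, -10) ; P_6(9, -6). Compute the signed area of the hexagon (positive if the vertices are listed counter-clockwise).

112.5

Σ = (12) + (9) + (54) + (66) + (66) + (18) = 225
Signed area = Σ/2 = 112.5 (positive ⇒ counter-clockwise traversal).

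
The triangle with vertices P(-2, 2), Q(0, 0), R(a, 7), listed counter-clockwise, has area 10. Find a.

Write out the shoelace sum; only the two edges meeting at R involve a:
2·Area = [(0·7 − a·0) + (a·2 − (-2)·7)] + 0
       = 2·a + 14 = 20
⇒ a = 3.

3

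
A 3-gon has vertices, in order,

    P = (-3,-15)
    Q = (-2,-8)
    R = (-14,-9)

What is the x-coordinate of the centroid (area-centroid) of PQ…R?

Apply the surveyor's formula. First the cross-terms c_i = x_i·y_{i+1} − x_{i+1}·y_i:
  -6, -94, 183  ⇒  2A = 83, A = 41.5.
Then Σ (x_i + x_{i+1})·c_i = -1577, so x̄ = -1577 / (6·41.5) = -19/3.

-19/3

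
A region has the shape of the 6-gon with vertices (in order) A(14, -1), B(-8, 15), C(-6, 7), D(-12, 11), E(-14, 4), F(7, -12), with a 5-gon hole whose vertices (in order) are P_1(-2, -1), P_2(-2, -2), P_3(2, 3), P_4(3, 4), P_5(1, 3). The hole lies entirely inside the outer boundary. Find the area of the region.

326

Outer boundary:
Apply the surveyor's formula: 2A = Σ (x_i·y_{i+1} − x_{i+1}·y_i), indices taken mod 6.
Σ = (202) + (34) + (18) + (106) + (140) + (161) = 661
Area = |Σ|/2 = 330.5.
Hole:
Apply the shoelace (surveyor's) formula: 2A = Σ (x_i·y_{i+1} − x_{i+1}·y_i), indices taken mod 5.
P_1→P_2: (-2)(-2) − (-2)(-1) = 2
P_2→P_3: (-2)(3) − (2)(-2) = -2
P_3→P_4: (2)(4) − (3)(3) = -1
P_4→P_5: (3)(3) − (1)(4) = 5
P_5→P_1: (1)(-1) − (-2)(3) = 5
Σ = 9
Area = |Σ|/2 = 4.5.
Net area = 330.5 − 4.5 = 326.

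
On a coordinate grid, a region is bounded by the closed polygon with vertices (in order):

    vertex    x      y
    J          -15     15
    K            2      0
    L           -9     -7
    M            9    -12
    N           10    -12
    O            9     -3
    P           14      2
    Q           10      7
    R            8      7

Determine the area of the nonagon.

297

Apply Gauss's area formula: 2A = Σ (x_i·y_{i+1} − x_{i+1}·y_i), indices taken mod 9.
Σ = (-30) + (-14) + (171) + (12) + (78) + (60) + (78) + (14) + (225) = 594
Area = |Σ|/2 = 297.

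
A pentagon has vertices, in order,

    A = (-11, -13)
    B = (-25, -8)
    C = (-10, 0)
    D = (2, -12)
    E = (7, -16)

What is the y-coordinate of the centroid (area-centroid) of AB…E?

-872/103

Apply the surveyor's formula. First the cross-terms c_i = x_i·y_{i+1} − x_{i+1}·y_i:
  -237, -80, 120, 52, -267  ⇒  2A = -412, A = -206.
Then Σ (y_i + y_{i+1})·c_i = 10464, so ȳ = 10464 / (6·(-206)) = -872/103.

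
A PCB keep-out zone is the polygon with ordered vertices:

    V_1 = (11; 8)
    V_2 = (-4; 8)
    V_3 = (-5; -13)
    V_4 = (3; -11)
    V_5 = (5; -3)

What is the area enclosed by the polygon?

Apply the shoelace (surveyor's) formula: 2A = Σ (x_i·y_{i+1} − x_{i+1}·y_i), indices taken mod 5.
Σ = (120) + (92) + (94) + (46) + (73) = 425
Area = |Σ|/2 = 212.5.

212.5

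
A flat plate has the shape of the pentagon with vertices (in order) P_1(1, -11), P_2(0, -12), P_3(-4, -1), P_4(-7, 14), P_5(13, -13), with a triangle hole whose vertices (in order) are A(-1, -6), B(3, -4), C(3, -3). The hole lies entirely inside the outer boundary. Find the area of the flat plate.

Outer boundary:
Apply the shoelace (surveyor's) formula: 2A = Σ (x_i·y_{i+1} − x_{i+1}·y_i), indices taken mod 5.
Cross-terms: -12, -48, -63, -91, -130  ⇒  Σ = -344
Area = |Σ|/2 = 172.
Hole:
Apply the surveyor's formula: 2A = Σ (x_i·y_{i+1} − x_{i+1}·y_i), indices taken mod 3.
Σ = (22) + (3) + (-21) = 4
Area = |Σ|/2 = 2.
Net area = 172 − 2 = 170.

170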